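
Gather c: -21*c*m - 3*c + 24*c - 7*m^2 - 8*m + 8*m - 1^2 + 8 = c*(21 - 21*m) - 7*m^2 + 7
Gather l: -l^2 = -l^2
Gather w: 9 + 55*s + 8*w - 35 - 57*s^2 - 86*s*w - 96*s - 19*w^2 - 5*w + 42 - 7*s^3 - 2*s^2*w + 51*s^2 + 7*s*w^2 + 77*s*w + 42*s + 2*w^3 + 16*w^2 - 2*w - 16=-7*s^3 - 6*s^2 + s + 2*w^3 + w^2*(7*s - 3) + w*(-2*s^2 - 9*s + 1)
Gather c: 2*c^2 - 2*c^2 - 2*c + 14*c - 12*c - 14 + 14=0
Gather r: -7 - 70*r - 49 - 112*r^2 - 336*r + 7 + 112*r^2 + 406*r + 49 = 0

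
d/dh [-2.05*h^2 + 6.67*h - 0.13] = 6.67 - 4.1*h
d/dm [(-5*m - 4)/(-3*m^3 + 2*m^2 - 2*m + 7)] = (-30*m^3 - 26*m^2 + 16*m - 43)/(9*m^6 - 12*m^5 + 16*m^4 - 50*m^3 + 32*m^2 - 28*m + 49)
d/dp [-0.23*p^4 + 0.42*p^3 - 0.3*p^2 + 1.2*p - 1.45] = -0.92*p^3 + 1.26*p^2 - 0.6*p + 1.2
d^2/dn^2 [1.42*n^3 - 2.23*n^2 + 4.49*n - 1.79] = 8.52*n - 4.46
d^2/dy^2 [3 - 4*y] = 0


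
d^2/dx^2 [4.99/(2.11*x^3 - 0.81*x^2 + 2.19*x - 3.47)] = ((8.0838 - 63.1734*x)*(2.11*x^3 - 0.81*x^2 + 2.19*x - 3.47) + 4.99*(6.33*x^2 - 1.62*x + 2.19)*(12.66*x^2 - 3.24*x + 4.38))/(2.11*x^3 - 0.81*x^2 + 2.19*x - 3.47)^3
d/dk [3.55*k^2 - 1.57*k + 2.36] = 7.1*k - 1.57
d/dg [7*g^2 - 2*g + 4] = 14*g - 2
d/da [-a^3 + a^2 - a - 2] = -3*a^2 + 2*a - 1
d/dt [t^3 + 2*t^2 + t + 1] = 3*t^2 + 4*t + 1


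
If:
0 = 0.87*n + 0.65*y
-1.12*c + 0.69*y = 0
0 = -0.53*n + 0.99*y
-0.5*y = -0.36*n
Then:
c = 0.00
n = 0.00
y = 0.00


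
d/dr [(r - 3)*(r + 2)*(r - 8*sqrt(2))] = 3*r^2 - 16*sqrt(2)*r - 2*r - 6 + 8*sqrt(2)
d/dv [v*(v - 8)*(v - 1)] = 3*v^2 - 18*v + 8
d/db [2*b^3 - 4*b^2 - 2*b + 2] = 6*b^2 - 8*b - 2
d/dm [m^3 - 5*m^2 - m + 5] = 3*m^2 - 10*m - 1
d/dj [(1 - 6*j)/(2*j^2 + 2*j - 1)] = 4*(3*j^2 - j + 1)/(4*j^4 + 8*j^3 - 4*j + 1)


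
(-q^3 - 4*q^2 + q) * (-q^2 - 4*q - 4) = q^5 + 8*q^4 + 19*q^3 + 12*q^2 - 4*q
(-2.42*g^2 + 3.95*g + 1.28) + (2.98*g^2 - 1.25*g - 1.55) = 0.56*g^2 + 2.7*g - 0.27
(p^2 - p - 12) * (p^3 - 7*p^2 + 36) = p^5 - 8*p^4 - 5*p^3 + 120*p^2 - 36*p - 432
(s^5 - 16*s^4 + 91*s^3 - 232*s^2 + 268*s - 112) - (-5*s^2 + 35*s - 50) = s^5 - 16*s^4 + 91*s^3 - 227*s^2 + 233*s - 62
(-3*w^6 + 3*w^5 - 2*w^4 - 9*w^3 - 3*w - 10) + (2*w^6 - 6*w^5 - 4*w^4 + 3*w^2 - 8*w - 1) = -w^6 - 3*w^5 - 6*w^4 - 9*w^3 + 3*w^2 - 11*w - 11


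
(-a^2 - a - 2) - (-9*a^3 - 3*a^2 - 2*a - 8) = 9*a^3 + 2*a^2 + a + 6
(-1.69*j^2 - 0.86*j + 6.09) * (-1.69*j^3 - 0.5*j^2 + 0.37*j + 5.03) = 2.8561*j^5 + 2.2984*j^4 - 10.4874*j^3 - 11.8639*j^2 - 2.0725*j + 30.6327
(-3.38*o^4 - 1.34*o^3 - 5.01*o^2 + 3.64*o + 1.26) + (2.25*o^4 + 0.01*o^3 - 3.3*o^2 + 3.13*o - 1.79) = -1.13*o^4 - 1.33*o^3 - 8.31*o^2 + 6.77*o - 0.53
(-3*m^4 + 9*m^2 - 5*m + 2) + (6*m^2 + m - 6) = -3*m^4 + 15*m^2 - 4*m - 4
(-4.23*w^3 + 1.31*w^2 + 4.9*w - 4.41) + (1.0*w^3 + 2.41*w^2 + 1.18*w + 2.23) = -3.23*w^3 + 3.72*w^2 + 6.08*w - 2.18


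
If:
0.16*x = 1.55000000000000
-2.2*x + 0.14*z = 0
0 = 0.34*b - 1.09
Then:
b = 3.21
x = 9.69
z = 152.23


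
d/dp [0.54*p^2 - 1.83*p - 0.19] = 1.08*p - 1.83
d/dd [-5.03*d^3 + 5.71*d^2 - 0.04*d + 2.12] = -15.09*d^2 + 11.42*d - 0.04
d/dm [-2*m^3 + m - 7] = 1 - 6*m^2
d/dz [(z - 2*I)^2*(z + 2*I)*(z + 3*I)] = 4*z^3 + 3*I*z^2 + 20*z + 4*I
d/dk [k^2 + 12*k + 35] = 2*k + 12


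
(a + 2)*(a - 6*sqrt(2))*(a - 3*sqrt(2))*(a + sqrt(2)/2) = a^4 - 17*sqrt(2)*a^3/2 + 2*a^3 - 17*sqrt(2)*a^2 + 27*a^2 + 18*sqrt(2)*a + 54*a + 36*sqrt(2)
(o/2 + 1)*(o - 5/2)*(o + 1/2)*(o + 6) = o^4/2 + 3*o^3 - 21*o^2/8 - 17*o - 15/2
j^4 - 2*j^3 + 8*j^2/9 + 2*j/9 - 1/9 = (j - 1)^2*(j - 1/3)*(j + 1/3)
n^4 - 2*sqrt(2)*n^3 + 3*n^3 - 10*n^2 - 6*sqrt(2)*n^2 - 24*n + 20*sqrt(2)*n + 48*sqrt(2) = (n - 3)*(n + 2)*(n + 4)*(n - 2*sqrt(2))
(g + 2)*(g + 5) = g^2 + 7*g + 10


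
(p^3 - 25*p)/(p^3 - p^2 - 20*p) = (p + 5)/(p + 4)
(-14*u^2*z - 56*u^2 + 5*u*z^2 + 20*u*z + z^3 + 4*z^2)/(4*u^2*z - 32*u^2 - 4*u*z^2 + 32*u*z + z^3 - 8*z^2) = (7*u*z + 28*u + z^2 + 4*z)/(-2*u*z + 16*u + z^2 - 8*z)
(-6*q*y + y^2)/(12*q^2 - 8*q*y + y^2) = y/(-2*q + y)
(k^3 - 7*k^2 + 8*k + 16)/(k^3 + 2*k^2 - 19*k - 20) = (k - 4)/(k + 5)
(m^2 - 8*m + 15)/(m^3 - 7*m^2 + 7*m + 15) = 1/(m + 1)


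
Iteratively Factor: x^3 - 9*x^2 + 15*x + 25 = (x - 5)*(x^2 - 4*x - 5) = (x - 5)*(x + 1)*(x - 5)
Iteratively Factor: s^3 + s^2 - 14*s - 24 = (s + 3)*(s^2 - 2*s - 8) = (s - 4)*(s + 3)*(s + 2)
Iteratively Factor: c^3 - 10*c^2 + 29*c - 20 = (c - 5)*(c^2 - 5*c + 4) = (c - 5)*(c - 4)*(c - 1)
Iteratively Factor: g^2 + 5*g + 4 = (g + 4)*(g + 1)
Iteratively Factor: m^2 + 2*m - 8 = (m + 4)*(m - 2)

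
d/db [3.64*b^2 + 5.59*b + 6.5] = 7.28*b + 5.59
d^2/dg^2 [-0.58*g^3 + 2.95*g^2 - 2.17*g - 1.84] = 5.9 - 3.48*g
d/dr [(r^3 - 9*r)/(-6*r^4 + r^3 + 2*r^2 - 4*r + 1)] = (6*r^6 - 160*r^4 + 10*r^3 + 21*r^2 - 9)/(36*r^8 - 12*r^7 - 23*r^6 + 52*r^5 - 16*r^4 - 14*r^3 + 20*r^2 - 8*r + 1)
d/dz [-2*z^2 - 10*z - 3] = -4*z - 10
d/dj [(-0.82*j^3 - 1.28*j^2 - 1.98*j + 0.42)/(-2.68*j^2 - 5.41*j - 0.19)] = (2.1976*j^4 + 8.8724*j^3 + 2.0858*j^2 + 2.7376*j + 2.6484)/(7.1824*j^4 + 28.9976*j^3 + 30.2865*j^2 + 2.0558*j + 0.0361)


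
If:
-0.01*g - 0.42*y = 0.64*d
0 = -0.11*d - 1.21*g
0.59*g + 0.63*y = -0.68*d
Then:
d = 0.00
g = 0.00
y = 0.00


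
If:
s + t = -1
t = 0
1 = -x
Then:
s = -1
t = 0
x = -1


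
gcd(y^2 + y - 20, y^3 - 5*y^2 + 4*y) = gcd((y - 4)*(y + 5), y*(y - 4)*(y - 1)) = y - 4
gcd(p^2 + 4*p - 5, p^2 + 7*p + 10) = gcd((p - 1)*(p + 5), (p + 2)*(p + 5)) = p + 5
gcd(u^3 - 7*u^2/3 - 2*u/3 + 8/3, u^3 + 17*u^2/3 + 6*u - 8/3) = 1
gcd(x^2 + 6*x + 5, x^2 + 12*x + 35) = x + 5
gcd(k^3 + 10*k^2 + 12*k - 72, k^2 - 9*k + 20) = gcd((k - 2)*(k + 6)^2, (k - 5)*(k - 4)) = 1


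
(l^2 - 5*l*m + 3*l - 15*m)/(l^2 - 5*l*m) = (l + 3)/l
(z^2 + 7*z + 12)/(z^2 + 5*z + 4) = (z + 3)/(z + 1)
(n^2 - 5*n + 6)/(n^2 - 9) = (n - 2)/(n + 3)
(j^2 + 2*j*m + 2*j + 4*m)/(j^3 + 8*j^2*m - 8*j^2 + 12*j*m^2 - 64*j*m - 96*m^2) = (j + 2)/(j^2 + 6*j*m - 8*j - 48*m)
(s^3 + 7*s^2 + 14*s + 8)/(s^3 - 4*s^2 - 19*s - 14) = (s + 4)/(s - 7)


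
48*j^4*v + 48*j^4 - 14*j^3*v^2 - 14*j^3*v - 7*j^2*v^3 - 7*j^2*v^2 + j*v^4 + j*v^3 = (-8*j + v)*(-2*j + v)*(3*j + v)*(j*v + j)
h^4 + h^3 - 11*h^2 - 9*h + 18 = (h - 3)*(h - 1)*(h + 2)*(h + 3)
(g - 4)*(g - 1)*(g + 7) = g^3 + 2*g^2 - 31*g + 28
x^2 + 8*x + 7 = (x + 1)*(x + 7)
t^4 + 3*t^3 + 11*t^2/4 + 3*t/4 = t*(t + 1/2)*(t + 1)*(t + 3/2)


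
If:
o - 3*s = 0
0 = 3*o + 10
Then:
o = -10/3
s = -10/9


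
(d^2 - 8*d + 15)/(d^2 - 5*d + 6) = (d - 5)/(d - 2)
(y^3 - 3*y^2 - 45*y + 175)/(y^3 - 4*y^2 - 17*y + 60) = (y^2 + 2*y - 35)/(y^2 + y - 12)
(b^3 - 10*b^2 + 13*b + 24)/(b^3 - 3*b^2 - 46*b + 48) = (b^2 - 2*b - 3)/(b^2 + 5*b - 6)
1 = 1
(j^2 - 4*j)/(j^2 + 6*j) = (j - 4)/(j + 6)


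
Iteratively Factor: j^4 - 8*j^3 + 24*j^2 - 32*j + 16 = (j - 2)*(j^3 - 6*j^2 + 12*j - 8) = (j - 2)^2*(j^2 - 4*j + 4) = (j - 2)^3*(j - 2)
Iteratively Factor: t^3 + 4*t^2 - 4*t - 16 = (t + 2)*(t^2 + 2*t - 8) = (t - 2)*(t + 2)*(t + 4)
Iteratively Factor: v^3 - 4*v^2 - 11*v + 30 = (v - 5)*(v^2 + v - 6) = (v - 5)*(v - 2)*(v + 3)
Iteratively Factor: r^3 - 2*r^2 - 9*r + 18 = (r - 3)*(r^2 + r - 6) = (r - 3)*(r + 3)*(r - 2)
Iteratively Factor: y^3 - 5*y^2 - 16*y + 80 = (y + 4)*(y^2 - 9*y + 20) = (y - 5)*(y + 4)*(y - 4)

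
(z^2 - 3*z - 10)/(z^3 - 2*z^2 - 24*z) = (-z^2 + 3*z + 10)/(z*(-z^2 + 2*z + 24))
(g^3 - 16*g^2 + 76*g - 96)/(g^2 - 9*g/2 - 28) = 2*(g^2 - 8*g + 12)/(2*g + 7)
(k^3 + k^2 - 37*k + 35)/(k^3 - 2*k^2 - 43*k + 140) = (k - 1)/(k - 4)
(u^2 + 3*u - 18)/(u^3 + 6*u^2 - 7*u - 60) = (u + 6)/(u^2 + 9*u + 20)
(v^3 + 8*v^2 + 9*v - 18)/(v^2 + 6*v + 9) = (v^2 + 5*v - 6)/(v + 3)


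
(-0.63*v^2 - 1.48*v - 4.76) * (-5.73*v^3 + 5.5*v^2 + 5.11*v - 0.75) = 3.6099*v^5 + 5.0154*v^4 + 15.9155*v^3 - 33.2703*v^2 - 23.2136*v + 3.57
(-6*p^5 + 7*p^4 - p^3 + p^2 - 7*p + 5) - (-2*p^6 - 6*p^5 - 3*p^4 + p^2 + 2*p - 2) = 2*p^6 + 10*p^4 - p^3 - 9*p + 7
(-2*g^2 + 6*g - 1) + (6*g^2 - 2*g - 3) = 4*g^2 + 4*g - 4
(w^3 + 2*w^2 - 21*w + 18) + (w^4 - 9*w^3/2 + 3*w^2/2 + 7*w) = w^4 - 7*w^3/2 + 7*w^2/2 - 14*w + 18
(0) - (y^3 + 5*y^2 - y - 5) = -y^3 - 5*y^2 + y + 5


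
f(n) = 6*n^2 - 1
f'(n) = 12*n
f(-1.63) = 14.94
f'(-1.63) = -19.56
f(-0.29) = -0.50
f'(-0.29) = -3.48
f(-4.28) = 108.91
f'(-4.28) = -51.36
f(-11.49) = 791.12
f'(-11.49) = -137.88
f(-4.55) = 123.22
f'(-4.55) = -54.60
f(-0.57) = 0.95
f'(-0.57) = -6.84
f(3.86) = 88.40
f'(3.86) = 46.32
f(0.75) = 2.38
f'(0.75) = 9.00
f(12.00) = 863.00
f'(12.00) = 144.00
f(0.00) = -1.00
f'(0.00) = 0.00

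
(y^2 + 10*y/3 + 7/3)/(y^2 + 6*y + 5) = (y + 7/3)/(y + 5)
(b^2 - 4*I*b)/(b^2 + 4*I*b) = (b - 4*I)/(b + 4*I)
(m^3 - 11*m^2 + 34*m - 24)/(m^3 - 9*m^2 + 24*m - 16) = (m - 6)/(m - 4)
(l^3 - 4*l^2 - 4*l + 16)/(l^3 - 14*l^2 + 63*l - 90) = (l^3 - 4*l^2 - 4*l + 16)/(l^3 - 14*l^2 + 63*l - 90)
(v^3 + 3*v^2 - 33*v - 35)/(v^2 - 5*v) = v + 8 + 7/v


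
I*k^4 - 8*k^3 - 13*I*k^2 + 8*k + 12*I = (k - 1)*(k + 2*I)*(k + 6*I)*(I*k + I)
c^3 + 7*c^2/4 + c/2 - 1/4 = (c - 1/4)*(c + 1)^2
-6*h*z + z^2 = z*(-6*h + z)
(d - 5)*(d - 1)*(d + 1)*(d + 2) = d^4 - 3*d^3 - 11*d^2 + 3*d + 10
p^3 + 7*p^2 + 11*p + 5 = (p + 1)^2*(p + 5)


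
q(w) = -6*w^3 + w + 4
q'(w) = 1 - 18*w^2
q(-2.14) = 60.66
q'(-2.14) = -81.43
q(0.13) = 4.12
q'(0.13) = 0.70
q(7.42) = -2439.69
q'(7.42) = -990.02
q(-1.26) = 14.74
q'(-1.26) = -27.58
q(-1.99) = 49.29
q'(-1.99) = -70.28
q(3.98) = -370.29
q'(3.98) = -284.13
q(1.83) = -30.94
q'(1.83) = -59.28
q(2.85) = -132.04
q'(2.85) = -145.20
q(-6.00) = 1294.00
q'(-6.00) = -647.00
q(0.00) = 4.00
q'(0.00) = 1.00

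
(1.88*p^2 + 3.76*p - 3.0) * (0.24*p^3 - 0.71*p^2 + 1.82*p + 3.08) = 0.4512*p^5 - 0.4324*p^4 + 0.0320000000000005*p^3 + 14.7636*p^2 + 6.1208*p - 9.24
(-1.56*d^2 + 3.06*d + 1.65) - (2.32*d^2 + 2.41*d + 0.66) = -3.88*d^2 + 0.65*d + 0.99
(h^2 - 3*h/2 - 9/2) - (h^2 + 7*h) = -17*h/2 - 9/2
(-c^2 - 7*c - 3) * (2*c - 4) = -2*c^3 - 10*c^2 + 22*c + 12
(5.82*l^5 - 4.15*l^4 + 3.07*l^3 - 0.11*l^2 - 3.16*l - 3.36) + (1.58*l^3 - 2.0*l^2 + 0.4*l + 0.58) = 5.82*l^5 - 4.15*l^4 + 4.65*l^3 - 2.11*l^2 - 2.76*l - 2.78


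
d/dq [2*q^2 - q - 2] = 4*q - 1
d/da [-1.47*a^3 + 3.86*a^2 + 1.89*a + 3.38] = -4.41*a^2 + 7.72*a + 1.89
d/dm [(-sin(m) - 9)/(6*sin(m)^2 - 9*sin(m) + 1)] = (6*sin(m)^2 + 108*sin(m) - 82)*cos(m)/(6*sin(m)^2 - 9*sin(m) + 1)^2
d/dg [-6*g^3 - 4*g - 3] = -18*g^2 - 4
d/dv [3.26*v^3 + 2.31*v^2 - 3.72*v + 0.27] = 9.78*v^2 + 4.62*v - 3.72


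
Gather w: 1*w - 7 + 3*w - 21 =4*w - 28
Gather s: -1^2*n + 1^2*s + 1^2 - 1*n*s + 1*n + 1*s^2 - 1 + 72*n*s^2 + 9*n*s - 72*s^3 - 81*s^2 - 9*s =-72*s^3 + s^2*(72*n - 80) + s*(8*n - 8)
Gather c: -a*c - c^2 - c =-c^2 + c*(-a - 1)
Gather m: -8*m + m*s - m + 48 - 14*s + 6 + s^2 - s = m*(s - 9) + s^2 - 15*s + 54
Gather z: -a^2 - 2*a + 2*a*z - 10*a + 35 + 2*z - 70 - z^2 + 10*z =-a^2 - 12*a - z^2 + z*(2*a + 12) - 35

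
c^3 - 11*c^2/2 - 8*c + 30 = (c - 6)*(c - 2)*(c + 5/2)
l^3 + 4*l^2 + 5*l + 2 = (l + 1)^2*(l + 2)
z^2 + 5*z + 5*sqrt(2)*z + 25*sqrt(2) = (z + 5)*(z + 5*sqrt(2))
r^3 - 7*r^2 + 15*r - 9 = (r - 3)^2*(r - 1)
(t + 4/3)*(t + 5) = t^2 + 19*t/3 + 20/3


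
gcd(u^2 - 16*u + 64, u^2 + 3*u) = 1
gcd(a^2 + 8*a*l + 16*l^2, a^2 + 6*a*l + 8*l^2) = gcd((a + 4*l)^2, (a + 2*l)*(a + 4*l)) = a + 4*l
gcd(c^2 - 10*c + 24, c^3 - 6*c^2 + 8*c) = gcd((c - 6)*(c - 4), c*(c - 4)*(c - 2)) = c - 4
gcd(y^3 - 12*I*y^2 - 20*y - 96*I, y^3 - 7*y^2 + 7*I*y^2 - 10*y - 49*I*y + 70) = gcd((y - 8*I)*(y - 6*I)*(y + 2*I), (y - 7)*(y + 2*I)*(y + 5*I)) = y + 2*I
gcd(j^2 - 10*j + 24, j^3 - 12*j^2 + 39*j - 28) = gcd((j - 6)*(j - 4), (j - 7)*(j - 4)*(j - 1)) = j - 4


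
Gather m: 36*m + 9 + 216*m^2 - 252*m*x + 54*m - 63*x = 216*m^2 + m*(90 - 252*x) - 63*x + 9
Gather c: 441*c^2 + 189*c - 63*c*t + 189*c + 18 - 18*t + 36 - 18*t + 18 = 441*c^2 + c*(378 - 63*t) - 36*t + 72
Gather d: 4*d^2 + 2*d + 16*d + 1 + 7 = 4*d^2 + 18*d + 8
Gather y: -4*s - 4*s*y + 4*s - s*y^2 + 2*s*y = -s*y^2 - 2*s*y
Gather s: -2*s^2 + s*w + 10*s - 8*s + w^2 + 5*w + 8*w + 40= -2*s^2 + s*(w + 2) + w^2 + 13*w + 40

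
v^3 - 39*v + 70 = (v - 5)*(v - 2)*(v + 7)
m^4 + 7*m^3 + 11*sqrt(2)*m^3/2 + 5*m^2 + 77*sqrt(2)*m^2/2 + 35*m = m*(m + 7)*(m + sqrt(2)/2)*(m + 5*sqrt(2))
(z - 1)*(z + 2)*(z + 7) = z^3 + 8*z^2 + 5*z - 14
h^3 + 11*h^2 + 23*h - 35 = (h - 1)*(h + 5)*(h + 7)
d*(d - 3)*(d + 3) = d^3 - 9*d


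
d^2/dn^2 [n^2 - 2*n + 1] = 2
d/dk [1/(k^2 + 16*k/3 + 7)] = 6*(-3*k - 8)/(3*k^2 + 16*k + 21)^2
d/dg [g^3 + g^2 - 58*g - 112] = 3*g^2 + 2*g - 58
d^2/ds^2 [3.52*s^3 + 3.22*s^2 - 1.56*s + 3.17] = 21.12*s + 6.44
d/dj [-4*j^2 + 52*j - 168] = 52 - 8*j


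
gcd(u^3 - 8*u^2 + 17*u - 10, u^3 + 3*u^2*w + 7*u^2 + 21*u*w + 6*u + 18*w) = 1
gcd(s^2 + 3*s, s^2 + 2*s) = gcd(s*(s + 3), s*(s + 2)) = s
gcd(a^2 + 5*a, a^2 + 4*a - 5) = a + 5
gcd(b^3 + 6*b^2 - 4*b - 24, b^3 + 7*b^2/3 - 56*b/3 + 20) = b^2 + 4*b - 12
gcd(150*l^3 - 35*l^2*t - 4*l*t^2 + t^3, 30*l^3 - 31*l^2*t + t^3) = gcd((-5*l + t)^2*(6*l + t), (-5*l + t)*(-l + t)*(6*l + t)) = -30*l^2 + l*t + t^2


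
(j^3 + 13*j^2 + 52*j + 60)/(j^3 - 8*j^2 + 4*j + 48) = (j^2 + 11*j + 30)/(j^2 - 10*j + 24)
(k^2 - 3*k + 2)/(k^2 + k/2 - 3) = 2*(k^2 - 3*k + 2)/(2*k^2 + k - 6)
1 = 1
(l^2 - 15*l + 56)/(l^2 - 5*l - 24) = (l - 7)/(l + 3)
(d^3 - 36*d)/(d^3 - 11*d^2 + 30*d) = (d + 6)/(d - 5)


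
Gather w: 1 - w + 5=6 - w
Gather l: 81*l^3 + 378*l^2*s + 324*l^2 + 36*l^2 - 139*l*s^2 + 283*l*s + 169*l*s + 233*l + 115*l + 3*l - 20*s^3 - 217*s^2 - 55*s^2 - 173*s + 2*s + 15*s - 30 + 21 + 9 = 81*l^3 + l^2*(378*s + 360) + l*(-139*s^2 + 452*s + 351) - 20*s^3 - 272*s^2 - 156*s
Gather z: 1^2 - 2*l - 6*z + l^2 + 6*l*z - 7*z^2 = l^2 - 2*l - 7*z^2 + z*(6*l - 6) + 1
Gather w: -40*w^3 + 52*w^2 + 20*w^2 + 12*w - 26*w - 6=-40*w^3 + 72*w^2 - 14*w - 6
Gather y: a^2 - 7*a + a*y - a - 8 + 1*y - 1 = a^2 - 8*a + y*(a + 1) - 9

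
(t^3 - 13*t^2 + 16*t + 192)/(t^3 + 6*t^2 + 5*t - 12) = (t^2 - 16*t + 64)/(t^2 + 3*t - 4)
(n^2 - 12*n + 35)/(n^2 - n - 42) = (n - 5)/(n + 6)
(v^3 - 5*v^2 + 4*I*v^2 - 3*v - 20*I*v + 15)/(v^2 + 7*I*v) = (v^3 + v^2*(-5 + 4*I) - v*(3 + 20*I) + 15)/(v*(v + 7*I))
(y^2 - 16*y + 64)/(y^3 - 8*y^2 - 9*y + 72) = (y - 8)/(y^2 - 9)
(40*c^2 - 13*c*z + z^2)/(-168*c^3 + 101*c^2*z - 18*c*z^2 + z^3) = (-5*c + z)/(21*c^2 - 10*c*z + z^2)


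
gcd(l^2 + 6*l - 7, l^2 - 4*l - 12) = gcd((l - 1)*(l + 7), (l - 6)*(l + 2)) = 1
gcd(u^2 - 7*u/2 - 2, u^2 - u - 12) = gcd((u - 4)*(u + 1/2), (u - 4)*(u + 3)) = u - 4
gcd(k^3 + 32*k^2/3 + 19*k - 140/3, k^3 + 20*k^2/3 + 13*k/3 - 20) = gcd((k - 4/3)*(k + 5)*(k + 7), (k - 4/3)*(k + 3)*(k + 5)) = k^2 + 11*k/3 - 20/3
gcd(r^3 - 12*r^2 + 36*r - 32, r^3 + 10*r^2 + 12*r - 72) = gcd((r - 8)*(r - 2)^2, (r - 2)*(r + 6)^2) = r - 2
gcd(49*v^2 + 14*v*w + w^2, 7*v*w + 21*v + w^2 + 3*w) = 7*v + w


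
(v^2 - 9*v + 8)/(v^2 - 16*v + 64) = (v - 1)/(v - 8)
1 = 1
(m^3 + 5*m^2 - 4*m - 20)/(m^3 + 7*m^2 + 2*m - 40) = (m + 2)/(m + 4)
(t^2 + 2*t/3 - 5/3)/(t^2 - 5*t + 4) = (t + 5/3)/(t - 4)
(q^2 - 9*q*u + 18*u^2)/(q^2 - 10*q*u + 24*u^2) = (q - 3*u)/(q - 4*u)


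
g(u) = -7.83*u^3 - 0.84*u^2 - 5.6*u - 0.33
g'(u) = -23.49*u^2 - 1.68*u - 5.6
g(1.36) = -29.20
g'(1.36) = -51.33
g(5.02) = -1040.15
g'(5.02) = -605.99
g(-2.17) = 87.88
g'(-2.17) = -112.57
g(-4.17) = 576.18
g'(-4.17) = -407.06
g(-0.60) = 4.42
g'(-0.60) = -13.05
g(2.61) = -159.88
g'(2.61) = -170.00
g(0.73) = -7.91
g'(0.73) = -19.34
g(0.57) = -5.24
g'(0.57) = -14.19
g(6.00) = -1755.45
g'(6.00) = -861.32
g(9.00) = -5826.84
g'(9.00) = -1923.41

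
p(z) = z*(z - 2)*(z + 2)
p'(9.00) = 239.00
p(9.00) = 693.00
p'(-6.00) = 104.00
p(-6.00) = -192.00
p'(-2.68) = 17.55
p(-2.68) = -8.53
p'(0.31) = -3.71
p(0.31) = -1.21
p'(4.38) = 53.55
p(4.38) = 66.51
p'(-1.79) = 5.61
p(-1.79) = 1.42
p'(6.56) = 125.10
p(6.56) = 256.06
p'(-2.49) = 14.60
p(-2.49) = -5.48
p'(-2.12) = 9.48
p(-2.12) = -1.05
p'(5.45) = 85.11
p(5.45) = 140.08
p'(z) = z*(z - 2) + z*(z + 2) + (z - 2)*(z + 2)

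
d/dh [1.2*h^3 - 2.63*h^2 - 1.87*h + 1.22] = 3.6*h^2 - 5.26*h - 1.87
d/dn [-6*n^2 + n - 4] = 1 - 12*n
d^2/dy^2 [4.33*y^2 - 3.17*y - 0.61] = 8.66000000000000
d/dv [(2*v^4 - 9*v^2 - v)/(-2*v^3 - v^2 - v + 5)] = (-v*(6*v^2 + 2*v + 1)*(-2*v^3 + 9*v + 1) + (-8*v^3 + 18*v + 1)*(2*v^3 + v^2 + v - 5))/(2*v^3 + v^2 + v - 5)^2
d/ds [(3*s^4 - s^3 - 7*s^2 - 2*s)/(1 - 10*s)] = (-90*s^4 + 32*s^3 + 67*s^2 - 14*s - 2)/(100*s^2 - 20*s + 1)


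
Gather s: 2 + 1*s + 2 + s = 2*s + 4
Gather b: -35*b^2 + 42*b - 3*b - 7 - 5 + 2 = -35*b^2 + 39*b - 10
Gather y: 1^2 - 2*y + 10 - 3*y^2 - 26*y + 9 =-3*y^2 - 28*y + 20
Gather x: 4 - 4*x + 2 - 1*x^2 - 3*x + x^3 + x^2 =x^3 - 7*x + 6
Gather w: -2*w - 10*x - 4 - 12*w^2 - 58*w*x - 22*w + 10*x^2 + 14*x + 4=-12*w^2 + w*(-58*x - 24) + 10*x^2 + 4*x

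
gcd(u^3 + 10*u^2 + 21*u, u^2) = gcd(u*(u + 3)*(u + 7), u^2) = u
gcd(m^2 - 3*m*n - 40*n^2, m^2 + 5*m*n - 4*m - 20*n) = m + 5*n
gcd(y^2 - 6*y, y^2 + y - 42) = y - 6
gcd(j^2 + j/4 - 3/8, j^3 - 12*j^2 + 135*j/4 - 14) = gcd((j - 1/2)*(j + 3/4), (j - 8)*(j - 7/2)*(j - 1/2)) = j - 1/2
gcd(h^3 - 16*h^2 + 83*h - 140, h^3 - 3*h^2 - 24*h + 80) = h - 4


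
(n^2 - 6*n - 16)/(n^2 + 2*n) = (n - 8)/n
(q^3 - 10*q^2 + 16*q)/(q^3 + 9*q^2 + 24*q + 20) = q*(q^2 - 10*q + 16)/(q^3 + 9*q^2 + 24*q + 20)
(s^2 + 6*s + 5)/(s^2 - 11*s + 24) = (s^2 + 6*s + 5)/(s^2 - 11*s + 24)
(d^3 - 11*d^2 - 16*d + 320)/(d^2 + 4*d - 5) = (d^2 - 16*d + 64)/(d - 1)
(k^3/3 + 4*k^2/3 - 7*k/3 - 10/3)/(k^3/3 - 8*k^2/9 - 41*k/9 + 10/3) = 3*(k^3 + 4*k^2 - 7*k - 10)/(3*k^3 - 8*k^2 - 41*k + 30)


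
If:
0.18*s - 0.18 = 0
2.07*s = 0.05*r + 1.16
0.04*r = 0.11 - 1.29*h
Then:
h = -0.48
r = 18.20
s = 1.00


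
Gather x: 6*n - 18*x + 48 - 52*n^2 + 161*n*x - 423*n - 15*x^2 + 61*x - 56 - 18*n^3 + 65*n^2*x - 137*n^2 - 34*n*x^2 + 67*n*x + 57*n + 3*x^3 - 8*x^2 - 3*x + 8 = -18*n^3 - 189*n^2 - 360*n + 3*x^3 + x^2*(-34*n - 23) + x*(65*n^2 + 228*n + 40)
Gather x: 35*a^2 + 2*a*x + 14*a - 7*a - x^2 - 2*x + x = 35*a^2 + 7*a - x^2 + x*(2*a - 1)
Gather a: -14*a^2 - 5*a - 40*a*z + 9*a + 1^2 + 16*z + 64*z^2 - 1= -14*a^2 + a*(4 - 40*z) + 64*z^2 + 16*z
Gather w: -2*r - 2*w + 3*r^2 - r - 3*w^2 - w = 3*r^2 - 3*r - 3*w^2 - 3*w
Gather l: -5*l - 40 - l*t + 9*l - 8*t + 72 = l*(4 - t) - 8*t + 32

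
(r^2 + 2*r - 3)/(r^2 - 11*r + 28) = (r^2 + 2*r - 3)/(r^2 - 11*r + 28)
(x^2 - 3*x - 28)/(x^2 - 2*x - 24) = (x - 7)/(x - 6)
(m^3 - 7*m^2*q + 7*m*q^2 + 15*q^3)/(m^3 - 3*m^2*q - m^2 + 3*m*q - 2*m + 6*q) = (m^2 - 4*m*q - 5*q^2)/(m^2 - m - 2)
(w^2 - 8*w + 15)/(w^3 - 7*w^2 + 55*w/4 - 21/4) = 4*(w - 5)/(4*w^2 - 16*w + 7)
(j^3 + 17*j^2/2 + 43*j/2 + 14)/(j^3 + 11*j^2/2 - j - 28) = (j + 1)/(j - 2)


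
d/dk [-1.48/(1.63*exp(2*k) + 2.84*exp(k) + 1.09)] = (4.8248*exp(k) + 4.2032)*exp(k)/(1.63*exp(2*k) + 2.84*exp(k) + 1.09)^2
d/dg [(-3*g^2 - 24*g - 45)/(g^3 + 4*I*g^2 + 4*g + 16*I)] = (3*g^4 + 48*g^3 + g^2*(123 + 96*I) + 264*I*g + 180 - 384*I)/(g^6 + 8*I*g^5 - 8*g^4 + 64*I*g^3 - 112*g^2 + 128*I*g - 256)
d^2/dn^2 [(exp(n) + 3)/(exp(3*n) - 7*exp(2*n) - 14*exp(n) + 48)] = (4*exp(3*n) - 30*exp(2*n) + 36*exp(n) + 160)*exp(n)/(exp(6*n) - 30*exp(5*n) + 348*exp(4*n) - 1960*exp(3*n) + 5568*exp(2*n) - 7680*exp(n) + 4096)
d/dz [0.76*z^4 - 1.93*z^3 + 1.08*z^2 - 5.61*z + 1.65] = 3.04*z^3 - 5.79*z^2 + 2.16*z - 5.61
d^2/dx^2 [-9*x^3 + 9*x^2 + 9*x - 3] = 18 - 54*x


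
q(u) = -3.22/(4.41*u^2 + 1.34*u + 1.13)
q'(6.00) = 0.01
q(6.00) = -0.02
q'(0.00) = 3.38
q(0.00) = -2.85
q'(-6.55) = -0.01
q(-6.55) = -0.02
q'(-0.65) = -3.14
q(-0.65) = -1.52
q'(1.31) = 0.38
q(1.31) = -0.31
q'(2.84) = 0.05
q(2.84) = -0.08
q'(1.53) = 0.26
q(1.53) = -0.24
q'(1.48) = 0.28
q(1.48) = -0.25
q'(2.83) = 0.05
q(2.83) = -0.08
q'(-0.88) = -1.83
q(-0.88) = -0.96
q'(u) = -3.22*(-8.82*u - 1.34)/(4.41*u^2 + 1.34*u + 1.13)^2 = (28.4004*u + 4.3148)/(4.41*u^2 + 1.34*u + 1.13)^2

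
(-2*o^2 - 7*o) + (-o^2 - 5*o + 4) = -3*o^2 - 12*o + 4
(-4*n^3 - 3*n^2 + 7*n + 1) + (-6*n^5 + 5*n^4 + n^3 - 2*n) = -6*n^5 + 5*n^4 - 3*n^3 - 3*n^2 + 5*n + 1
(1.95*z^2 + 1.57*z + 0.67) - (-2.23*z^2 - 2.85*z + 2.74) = 4.18*z^2 + 4.42*z - 2.07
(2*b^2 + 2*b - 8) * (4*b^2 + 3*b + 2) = 8*b^4 + 14*b^3 - 22*b^2 - 20*b - 16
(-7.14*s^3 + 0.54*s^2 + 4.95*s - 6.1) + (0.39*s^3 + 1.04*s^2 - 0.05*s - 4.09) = -6.75*s^3 + 1.58*s^2 + 4.9*s - 10.19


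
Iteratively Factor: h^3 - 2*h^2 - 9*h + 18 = (h - 3)*(h^2 + h - 6) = (h - 3)*(h - 2)*(h + 3)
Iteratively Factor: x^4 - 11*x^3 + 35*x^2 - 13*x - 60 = (x - 5)*(x^3 - 6*x^2 + 5*x + 12) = (x - 5)*(x - 3)*(x^2 - 3*x - 4) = (x - 5)*(x - 3)*(x + 1)*(x - 4)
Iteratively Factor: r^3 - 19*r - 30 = (r + 3)*(r^2 - 3*r - 10) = (r + 2)*(r + 3)*(r - 5)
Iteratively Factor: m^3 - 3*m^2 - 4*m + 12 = (m + 2)*(m^2 - 5*m + 6) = (m - 3)*(m + 2)*(m - 2)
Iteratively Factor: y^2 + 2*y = (y + 2)*(y)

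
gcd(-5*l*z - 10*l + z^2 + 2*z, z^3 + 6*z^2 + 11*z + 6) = z + 2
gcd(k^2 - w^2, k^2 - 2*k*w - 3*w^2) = k + w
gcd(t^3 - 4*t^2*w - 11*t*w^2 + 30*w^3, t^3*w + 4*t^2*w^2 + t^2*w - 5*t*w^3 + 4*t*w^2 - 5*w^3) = 1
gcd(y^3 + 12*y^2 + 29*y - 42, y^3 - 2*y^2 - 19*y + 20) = y - 1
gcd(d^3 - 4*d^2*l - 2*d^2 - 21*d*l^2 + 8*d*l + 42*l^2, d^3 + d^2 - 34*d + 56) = d - 2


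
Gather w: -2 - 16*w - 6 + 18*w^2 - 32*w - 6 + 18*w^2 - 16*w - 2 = 36*w^2 - 64*w - 16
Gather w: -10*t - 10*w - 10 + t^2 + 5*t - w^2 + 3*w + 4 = t^2 - 5*t - w^2 - 7*w - 6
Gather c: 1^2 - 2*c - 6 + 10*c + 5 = 8*c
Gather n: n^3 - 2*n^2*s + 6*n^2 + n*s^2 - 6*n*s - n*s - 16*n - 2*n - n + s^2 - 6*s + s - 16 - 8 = n^3 + n^2*(6 - 2*s) + n*(s^2 - 7*s - 19) + s^2 - 5*s - 24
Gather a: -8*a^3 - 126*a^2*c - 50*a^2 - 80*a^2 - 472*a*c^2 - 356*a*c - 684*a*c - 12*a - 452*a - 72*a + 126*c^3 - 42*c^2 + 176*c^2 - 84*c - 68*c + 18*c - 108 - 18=-8*a^3 + a^2*(-126*c - 130) + a*(-472*c^2 - 1040*c - 536) + 126*c^3 + 134*c^2 - 134*c - 126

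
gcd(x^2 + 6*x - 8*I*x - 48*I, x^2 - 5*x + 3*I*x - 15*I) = 1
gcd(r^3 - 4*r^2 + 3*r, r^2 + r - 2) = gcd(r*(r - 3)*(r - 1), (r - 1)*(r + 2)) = r - 1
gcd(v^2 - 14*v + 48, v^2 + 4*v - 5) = 1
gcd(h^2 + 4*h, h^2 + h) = h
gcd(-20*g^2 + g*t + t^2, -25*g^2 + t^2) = 5*g + t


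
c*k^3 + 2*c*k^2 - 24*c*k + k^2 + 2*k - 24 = (k - 4)*(k + 6)*(c*k + 1)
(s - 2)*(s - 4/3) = s^2 - 10*s/3 + 8/3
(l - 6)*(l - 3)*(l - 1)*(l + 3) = l^4 - 7*l^3 - 3*l^2 + 63*l - 54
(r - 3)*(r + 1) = r^2 - 2*r - 3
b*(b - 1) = b^2 - b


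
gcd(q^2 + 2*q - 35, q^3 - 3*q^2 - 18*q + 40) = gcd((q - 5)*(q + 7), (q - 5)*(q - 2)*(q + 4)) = q - 5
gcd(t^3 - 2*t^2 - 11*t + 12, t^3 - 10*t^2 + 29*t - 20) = t^2 - 5*t + 4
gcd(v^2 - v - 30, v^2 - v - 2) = 1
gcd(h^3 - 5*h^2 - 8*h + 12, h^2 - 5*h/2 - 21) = h - 6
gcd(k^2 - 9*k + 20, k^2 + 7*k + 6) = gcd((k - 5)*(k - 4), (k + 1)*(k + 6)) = 1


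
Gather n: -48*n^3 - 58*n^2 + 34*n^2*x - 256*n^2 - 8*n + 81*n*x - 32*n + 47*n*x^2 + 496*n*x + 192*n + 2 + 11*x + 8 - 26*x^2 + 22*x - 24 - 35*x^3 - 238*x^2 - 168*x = -48*n^3 + n^2*(34*x - 314) + n*(47*x^2 + 577*x + 152) - 35*x^3 - 264*x^2 - 135*x - 14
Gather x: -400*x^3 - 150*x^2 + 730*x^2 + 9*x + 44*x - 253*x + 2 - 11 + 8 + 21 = -400*x^3 + 580*x^2 - 200*x + 20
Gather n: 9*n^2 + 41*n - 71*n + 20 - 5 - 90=9*n^2 - 30*n - 75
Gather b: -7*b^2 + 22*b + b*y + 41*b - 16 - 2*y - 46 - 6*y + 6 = -7*b^2 + b*(y + 63) - 8*y - 56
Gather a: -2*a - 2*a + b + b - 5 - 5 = -4*a + 2*b - 10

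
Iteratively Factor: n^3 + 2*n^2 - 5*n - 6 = (n - 2)*(n^2 + 4*n + 3) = (n - 2)*(n + 1)*(n + 3)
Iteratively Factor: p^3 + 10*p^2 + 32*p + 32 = (p + 4)*(p^2 + 6*p + 8) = (p + 2)*(p + 4)*(p + 4)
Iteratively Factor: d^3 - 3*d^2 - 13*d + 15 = (d + 3)*(d^2 - 6*d + 5) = (d - 5)*(d + 3)*(d - 1)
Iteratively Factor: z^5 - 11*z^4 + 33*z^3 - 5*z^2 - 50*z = (z - 5)*(z^4 - 6*z^3 + 3*z^2 + 10*z) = z*(z - 5)*(z^3 - 6*z^2 + 3*z + 10) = z*(z - 5)*(z - 2)*(z^2 - 4*z - 5) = z*(z - 5)*(z - 2)*(z + 1)*(z - 5)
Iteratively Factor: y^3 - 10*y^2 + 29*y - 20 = (y - 5)*(y^2 - 5*y + 4) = (y - 5)*(y - 1)*(y - 4)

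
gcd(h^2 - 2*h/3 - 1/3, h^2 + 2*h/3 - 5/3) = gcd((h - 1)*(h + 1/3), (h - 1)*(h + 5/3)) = h - 1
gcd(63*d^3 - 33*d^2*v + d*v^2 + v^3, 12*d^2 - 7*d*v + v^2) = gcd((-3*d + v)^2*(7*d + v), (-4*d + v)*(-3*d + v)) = -3*d + v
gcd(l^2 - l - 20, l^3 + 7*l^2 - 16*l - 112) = l + 4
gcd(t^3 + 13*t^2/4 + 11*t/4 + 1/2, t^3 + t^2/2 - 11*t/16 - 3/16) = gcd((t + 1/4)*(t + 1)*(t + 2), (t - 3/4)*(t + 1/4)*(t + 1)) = t^2 + 5*t/4 + 1/4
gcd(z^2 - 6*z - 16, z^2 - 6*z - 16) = z^2 - 6*z - 16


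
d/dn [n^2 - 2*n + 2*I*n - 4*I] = 2*n - 2 + 2*I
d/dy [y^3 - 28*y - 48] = 3*y^2 - 28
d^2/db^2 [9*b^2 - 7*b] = 18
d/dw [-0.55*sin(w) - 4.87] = -0.55*cos(w)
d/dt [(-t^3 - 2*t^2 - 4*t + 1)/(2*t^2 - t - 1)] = (-2*t^4 + 2*t^3 + 13*t^2 + 5)/(4*t^4 - 4*t^3 - 3*t^2 + 2*t + 1)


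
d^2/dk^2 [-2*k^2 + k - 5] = -4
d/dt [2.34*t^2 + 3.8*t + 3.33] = 4.68*t + 3.8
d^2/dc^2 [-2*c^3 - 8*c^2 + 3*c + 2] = -12*c - 16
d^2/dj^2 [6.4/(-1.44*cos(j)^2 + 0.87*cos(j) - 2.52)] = (53.08416*(1 - cos(j)^2)^2 - 24.05376*cos(j)^3 - 61.51104*cos(j)^2 + 62.13888*cos(j) - 16.32384)/(1.44*cos(j)^2 - 0.87*cos(j) + 2.52)^3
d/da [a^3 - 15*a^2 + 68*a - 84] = 3*a^2 - 30*a + 68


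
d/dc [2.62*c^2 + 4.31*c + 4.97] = 5.24*c + 4.31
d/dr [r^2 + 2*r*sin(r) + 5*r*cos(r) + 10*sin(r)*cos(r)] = -5*r*sin(r) + 2*r*cos(r) + 2*r + 2*sin(r) + 5*cos(r) + 10*cos(2*r)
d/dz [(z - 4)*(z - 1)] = 2*z - 5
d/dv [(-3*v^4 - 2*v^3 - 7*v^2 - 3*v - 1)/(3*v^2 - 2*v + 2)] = (-18*v^5 + 12*v^4 - 16*v^3 + 11*v^2 - 22*v - 8)/(9*v^4 - 12*v^3 + 16*v^2 - 8*v + 4)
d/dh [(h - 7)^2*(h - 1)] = 3*(h - 7)*(h - 3)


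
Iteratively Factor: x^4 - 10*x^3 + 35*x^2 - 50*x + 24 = (x - 3)*(x^3 - 7*x^2 + 14*x - 8) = (x - 3)*(x - 2)*(x^2 - 5*x + 4) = (x - 4)*(x - 3)*(x - 2)*(x - 1)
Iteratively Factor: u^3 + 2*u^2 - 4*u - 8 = (u - 2)*(u^2 + 4*u + 4) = (u - 2)*(u + 2)*(u + 2)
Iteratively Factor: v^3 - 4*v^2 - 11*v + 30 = (v + 3)*(v^2 - 7*v + 10) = (v - 5)*(v + 3)*(v - 2)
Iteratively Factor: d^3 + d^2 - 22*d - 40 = (d + 2)*(d^2 - d - 20) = (d + 2)*(d + 4)*(d - 5)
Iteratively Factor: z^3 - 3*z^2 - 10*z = (z - 5)*(z^2 + 2*z) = z*(z - 5)*(z + 2)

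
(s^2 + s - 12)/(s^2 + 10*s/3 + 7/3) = 3*(s^2 + s - 12)/(3*s^2 + 10*s + 7)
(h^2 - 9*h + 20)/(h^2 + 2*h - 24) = (h - 5)/(h + 6)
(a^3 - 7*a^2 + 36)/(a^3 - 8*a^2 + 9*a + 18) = (a + 2)/(a + 1)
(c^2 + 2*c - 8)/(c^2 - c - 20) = (c - 2)/(c - 5)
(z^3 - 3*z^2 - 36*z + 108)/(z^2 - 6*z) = z + 3 - 18/z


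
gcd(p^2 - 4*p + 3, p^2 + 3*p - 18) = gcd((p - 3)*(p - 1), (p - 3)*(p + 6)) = p - 3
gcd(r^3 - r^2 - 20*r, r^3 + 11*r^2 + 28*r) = r^2 + 4*r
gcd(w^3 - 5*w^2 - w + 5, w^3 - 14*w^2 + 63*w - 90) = w - 5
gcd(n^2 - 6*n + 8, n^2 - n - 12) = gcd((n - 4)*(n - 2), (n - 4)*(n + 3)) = n - 4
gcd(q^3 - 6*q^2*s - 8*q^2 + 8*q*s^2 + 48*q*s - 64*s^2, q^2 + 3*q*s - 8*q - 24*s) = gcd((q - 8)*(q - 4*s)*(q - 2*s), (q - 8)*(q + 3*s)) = q - 8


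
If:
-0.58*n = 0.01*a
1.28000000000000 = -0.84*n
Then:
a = 88.38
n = -1.52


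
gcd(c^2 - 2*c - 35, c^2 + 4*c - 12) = 1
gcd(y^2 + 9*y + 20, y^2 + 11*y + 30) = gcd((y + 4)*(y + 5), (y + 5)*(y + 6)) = y + 5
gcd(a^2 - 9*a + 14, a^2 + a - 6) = a - 2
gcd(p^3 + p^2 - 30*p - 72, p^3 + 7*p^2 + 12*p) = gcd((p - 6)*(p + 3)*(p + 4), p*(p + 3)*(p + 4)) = p^2 + 7*p + 12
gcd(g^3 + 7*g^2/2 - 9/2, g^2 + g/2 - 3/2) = g^2 + g/2 - 3/2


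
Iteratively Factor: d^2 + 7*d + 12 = (d + 4)*(d + 3)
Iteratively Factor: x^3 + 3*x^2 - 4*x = (x - 1)*(x^2 + 4*x) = (x - 1)*(x + 4)*(x)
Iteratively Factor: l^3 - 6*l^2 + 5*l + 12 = (l + 1)*(l^2 - 7*l + 12) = (l - 4)*(l + 1)*(l - 3)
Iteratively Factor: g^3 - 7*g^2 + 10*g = (g)*(g^2 - 7*g + 10) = g*(g - 5)*(g - 2)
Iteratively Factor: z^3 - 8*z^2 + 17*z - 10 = (z - 1)*(z^2 - 7*z + 10) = (z - 5)*(z - 1)*(z - 2)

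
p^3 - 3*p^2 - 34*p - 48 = (p - 8)*(p + 2)*(p + 3)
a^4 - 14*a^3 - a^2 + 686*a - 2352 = (a - 8)*(a - 7)*(a - 6)*(a + 7)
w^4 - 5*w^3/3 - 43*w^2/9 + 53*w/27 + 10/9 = (w - 3)*(w - 2/3)*(w + 1/3)*(w + 5/3)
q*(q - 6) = q^2 - 6*q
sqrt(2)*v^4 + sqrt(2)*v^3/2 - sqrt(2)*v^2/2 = v^2*(v - 1/2)*(sqrt(2)*v + sqrt(2))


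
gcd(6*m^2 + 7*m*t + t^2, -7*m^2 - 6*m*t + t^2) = m + t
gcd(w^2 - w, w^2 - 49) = 1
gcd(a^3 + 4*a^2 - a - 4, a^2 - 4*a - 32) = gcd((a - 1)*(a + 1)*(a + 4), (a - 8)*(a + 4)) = a + 4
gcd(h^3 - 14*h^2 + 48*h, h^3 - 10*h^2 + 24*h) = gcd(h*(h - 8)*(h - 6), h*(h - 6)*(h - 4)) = h^2 - 6*h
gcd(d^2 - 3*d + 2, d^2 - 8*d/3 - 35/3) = 1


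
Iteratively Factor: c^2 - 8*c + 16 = (c - 4)*(c - 4)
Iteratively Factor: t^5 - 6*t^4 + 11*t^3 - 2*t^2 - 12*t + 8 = (t - 2)*(t^4 - 4*t^3 + 3*t^2 + 4*t - 4) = (t - 2)^2*(t^3 - 2*t^2 - t + 2) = (t - 2)^3*(t^2 - 1) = (t - 2)^3*(t - 1)*(t + 1)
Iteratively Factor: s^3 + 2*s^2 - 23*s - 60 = (s + 3)*(s^2 - s - 20) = (s - 5)*(s + 3)*(s + 4)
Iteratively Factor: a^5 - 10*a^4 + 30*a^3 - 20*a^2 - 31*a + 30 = (a - 2)*(a^4 - 8*a^3 + 14*a^2 + 8*a - 15) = (a - 2)*(a - 1)*(a^3 - 7*a^2 + 7*a + 15) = (a - 2)*(a - 1)*(a + 1)*(a^2 - 8*a + 15) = (a - 3)*(a - 2)*(a - 1)*(a + 1)*(a - 5)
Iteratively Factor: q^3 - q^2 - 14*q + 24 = (q - 2)*(q^2 + q - 12) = (q - 3)*(q - 2)*(q + 4)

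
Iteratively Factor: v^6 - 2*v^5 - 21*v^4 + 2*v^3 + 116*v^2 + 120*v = (v + 2)*(v^5 - 4*v^4 - 13*v^3 + 28*v^2 + 60*v) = v*(v + 2)*(v^4 - 4*v^3 - 13*v^2 + 28*v + 60) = v*(v + 2)^2*(v^3 - 6*v^2 - v + 30) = v*(v + 2)^3*(v^2 - 8*v + 15) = v*(v - 3)*(v + 2)^3*(v - 5)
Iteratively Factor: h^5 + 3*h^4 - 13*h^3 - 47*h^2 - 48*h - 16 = (h + 1)*(h^4 + 2*h^3 - 15*h^2 - 32*h - 16) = (h + 1)*(h + 4)*(h^3 - 2*h^2 - 7*h - 4) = (h - 4)*(h + 1)*(h + 4)*(h^2 + 2*h + 1) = (h - 4)*(h + 1)^2*(h + 4)*(h + 1)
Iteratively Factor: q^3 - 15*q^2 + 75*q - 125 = (q - 5)*(q^2 - 10*q + 25) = (q - 5)^2*(q - 5)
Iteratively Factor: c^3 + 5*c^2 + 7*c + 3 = (c + 1)*(c^2 + 4*c + 3) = (c + 1)^2*(c + 3)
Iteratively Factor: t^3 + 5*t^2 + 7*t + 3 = (t + 1)*(t^2 + 4*t + 3) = (t + 1)*(t + 3)*(t + 1)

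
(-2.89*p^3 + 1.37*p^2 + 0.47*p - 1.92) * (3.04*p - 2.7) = -8.7856*p^4 + 11.9678*p^3 - 2.2702*p^2 - 7.1058*p + 5.184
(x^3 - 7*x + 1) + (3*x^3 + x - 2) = 4*x^3 - 6*x - 1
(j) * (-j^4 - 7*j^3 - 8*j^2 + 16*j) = -j^5 - 7*j^4 - 8*j^3 + 16*j^2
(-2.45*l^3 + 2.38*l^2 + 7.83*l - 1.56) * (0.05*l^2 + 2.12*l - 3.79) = -0.1225*l^5 - 5.075*l^4 + 14.7226*l^3 + 7.5014*l^2 - 32.9829*l + 5.9124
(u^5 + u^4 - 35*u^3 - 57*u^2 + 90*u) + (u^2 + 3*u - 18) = u^5 + u^4 - 35*u^3 - 56*u^2 + 93*u - 18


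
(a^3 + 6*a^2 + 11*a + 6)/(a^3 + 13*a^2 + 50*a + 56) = (a^2 + 4*a + 3)/(a^2 + 11*a + 28)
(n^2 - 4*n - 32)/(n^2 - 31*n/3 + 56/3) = 3*(n + 4)/(3*n - 7)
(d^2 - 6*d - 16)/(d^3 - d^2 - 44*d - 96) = (d + 2)/(d^2 + 7*d + 12)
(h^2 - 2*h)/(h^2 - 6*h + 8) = h/(h - 4)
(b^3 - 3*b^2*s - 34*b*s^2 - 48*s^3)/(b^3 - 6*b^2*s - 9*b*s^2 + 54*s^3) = (b^2 - 6*b*s - 16*s^2)/(b^2 - 9*b*s + 18*s^2)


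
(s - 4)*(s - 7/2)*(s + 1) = s^3 - 13*s^2/2 + 13*s/2 + 14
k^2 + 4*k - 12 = (k - 2)*(k + 6)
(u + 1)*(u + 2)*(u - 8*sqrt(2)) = u^3 - 8*sqrt(2)*u^2 + 3*u^2 - 24*sqrt(2)*u + 2*u - 16*sqrt(2)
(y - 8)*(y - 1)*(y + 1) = y^3 - 8*y^2 - y + 8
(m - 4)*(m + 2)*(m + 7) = m^3 + 5*m^2 - 22*m - 56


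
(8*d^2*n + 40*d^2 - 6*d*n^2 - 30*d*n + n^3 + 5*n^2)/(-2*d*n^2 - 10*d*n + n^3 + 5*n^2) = (-4*d + n)/n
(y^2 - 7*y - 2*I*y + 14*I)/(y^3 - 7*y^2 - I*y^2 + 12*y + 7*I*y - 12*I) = (y^2 - y*(7 + 2*I) + 14*I)/(y^3 - y^2*(7 + I) + y*(12 + 7*I) - 12*I)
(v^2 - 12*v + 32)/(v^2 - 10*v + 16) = (v - 4)/(v - 2)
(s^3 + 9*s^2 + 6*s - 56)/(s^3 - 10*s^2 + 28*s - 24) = (s^2 + 11*s + 28)/(s^2 - 8*s + 12)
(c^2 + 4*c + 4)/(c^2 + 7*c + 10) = (c + 2)/(c + 5)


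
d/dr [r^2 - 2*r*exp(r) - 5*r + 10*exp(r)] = -2*r*exp(r) + 2*r + 8*exp(r) - 5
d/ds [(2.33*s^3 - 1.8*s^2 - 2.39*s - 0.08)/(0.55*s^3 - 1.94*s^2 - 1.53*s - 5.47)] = (-3.5302*s^4 - 4.5008*s^3 - 39.9859*s^2 + 19.3816*s + 12.9509)/(0.3025*s^6 - 2.134*s^5 + 2.0806*s^4 - 0.0806000000000004*s^3 + 23.5645*s^2 + 16.7382*s + 29.9209)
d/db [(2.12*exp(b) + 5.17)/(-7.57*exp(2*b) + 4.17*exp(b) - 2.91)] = (16.0484*exp(2*b) + 78.2738*exp(b) - 27.7281)*exp(b)/(57.3049*exp(4*b) - 63.1338*exp(3*b) + 61.4463*exp(2*b) - 24.2694*exp(b) + 8.4681)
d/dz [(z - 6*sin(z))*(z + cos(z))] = -(z - 6*sin(z))*(sin(z) - 1) - (z + cos(z))*(6*cos(z) - 1)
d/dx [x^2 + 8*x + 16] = 2*x + 8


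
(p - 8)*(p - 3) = p^2 - 11*p + 24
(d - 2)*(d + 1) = d^2 - d - 2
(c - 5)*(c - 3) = c^2 - 8*c + 15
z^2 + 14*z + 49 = (z + 7)^2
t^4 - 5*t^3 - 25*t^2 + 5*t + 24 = (t - 8)*(t - 1)*(t + 1)*(t + 3)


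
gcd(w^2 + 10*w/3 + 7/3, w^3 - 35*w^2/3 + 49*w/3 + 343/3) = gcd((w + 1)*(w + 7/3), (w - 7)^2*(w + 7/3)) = w + 7/3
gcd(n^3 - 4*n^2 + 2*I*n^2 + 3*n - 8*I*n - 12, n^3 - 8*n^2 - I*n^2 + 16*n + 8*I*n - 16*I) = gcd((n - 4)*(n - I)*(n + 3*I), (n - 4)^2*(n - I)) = n^2 + n*(-4 - I) + 4*I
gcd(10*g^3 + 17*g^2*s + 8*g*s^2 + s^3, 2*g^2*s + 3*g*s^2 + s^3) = 2*g^2 + 3*g*s + s^2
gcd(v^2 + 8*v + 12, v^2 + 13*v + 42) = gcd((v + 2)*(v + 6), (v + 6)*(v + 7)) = v + 6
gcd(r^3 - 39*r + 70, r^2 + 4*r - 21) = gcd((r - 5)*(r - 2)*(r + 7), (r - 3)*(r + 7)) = r + 7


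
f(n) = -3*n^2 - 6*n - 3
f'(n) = -6*n - 6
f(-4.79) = -43.09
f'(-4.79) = 22.74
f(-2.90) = -10.83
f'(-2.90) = 11.40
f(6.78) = -181.59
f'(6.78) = -46.68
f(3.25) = -54.19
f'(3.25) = -25.50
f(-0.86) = -0.06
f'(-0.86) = -0.84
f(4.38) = -86.83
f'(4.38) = -32.28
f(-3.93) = -25.75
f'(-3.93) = 17.58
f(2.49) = -36.54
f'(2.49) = -20.94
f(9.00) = -300.00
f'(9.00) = -60.00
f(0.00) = -3.00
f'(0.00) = -6.00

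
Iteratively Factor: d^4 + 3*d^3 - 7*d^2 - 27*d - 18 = (d + 1)*(d^3 + 2*d^2 - 9*d - 18) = (d + 1)*(d + 2)*(d^2 - 9) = (d + 1)*(d + 2)*(d + 3)*(d - 3)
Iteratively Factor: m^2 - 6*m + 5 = (m - 1)*(m - 5)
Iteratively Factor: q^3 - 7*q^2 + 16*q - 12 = (q - 2)*(q^2 - 5*q + 6) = (q - 2)^2*(q - 3)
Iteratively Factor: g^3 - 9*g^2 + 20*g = (g - 5)*(g^2 - 4*g) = g*(g - 5)*(g - 4)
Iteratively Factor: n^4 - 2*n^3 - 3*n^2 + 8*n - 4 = (n - 2)*(n^3 - 3*n + 2) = (n - 2)*(n + 2)*(n^2 - 2*n + 1) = (n - 2)*(n - 1)*(n + 2)*(n - 1)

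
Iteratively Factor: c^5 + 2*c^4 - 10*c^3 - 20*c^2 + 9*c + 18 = (c - 3)*(c^4 + 5*c^3 + 5*c^2 - 5*c - 6) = (c - 3)*(c - 1)*(c^3 + 6*c^2 + 11*c + 6) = (c - 3)*(c - 1)*(c + 2)*(c^2 + 4*c + 3) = (c - 3)*(c - 1)*(c + 1)*(c + 2)*(c + 3)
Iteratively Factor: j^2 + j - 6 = (j - 2)*(j + 3)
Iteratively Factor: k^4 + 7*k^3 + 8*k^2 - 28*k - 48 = (k - 2)*(k^3 + 9*k^2 + 26*k + 24) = (k - 2)*(k + 2)*(k^2 + 7*k + 12) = (k - 2)*(k + 2)*(k + 4)*(k + 3)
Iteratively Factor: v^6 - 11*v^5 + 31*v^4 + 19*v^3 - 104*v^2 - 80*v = (v + 1)*(v^5 - 12*v^4 + 43*v^3 - 24*v^2 - 80*v) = (v - 4)*(v + 1)*(v^4 - 8*v^3 + 11*v^2 + 20*v) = v*(v - 4)*(v + 1)*(v^3 - 8*v^2 + 11*v + 20) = v*(v - 5)*(v - 4)*(v + 1)*(v^2 - 3*v - 4) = v*(v - 5)*(v - 4)^2*(v + 1)*(v + 1)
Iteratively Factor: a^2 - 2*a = (a)*(a - 2)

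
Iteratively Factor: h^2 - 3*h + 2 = (h - 1)*(h - 2)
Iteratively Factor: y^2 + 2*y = (y)*(y + 2)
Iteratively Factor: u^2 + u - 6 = (u + 3)*(u - 2)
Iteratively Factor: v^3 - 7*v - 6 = (v + 2)*(v^2 - 2*v - 3) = (v - 3)*(v + 2)*(v + 1)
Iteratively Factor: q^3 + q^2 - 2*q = (q - 1)*(q^2 + 2*q) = q*(q - 1)*(q + 2)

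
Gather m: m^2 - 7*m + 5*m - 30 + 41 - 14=m^2 - 2*m - 3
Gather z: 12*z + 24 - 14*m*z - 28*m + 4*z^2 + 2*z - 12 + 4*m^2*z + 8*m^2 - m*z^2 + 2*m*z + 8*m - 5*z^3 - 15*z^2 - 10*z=8*m^2 - 20*m - 5*z^3 + z^2*(-m - 11) + z*(4*m^2 - 12*m + 4) + 12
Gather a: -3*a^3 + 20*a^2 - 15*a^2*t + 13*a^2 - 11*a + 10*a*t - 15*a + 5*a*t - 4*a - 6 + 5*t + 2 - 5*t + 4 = -3*a^3 + a^2*(33 - 15*t) + a*(15*t - 30)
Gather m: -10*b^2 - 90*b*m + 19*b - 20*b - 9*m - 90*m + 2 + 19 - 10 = -10*b^2 - b + m*(-90*b - 99) + 11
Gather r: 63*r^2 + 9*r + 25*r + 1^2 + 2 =63*r^2 + 34*r + 3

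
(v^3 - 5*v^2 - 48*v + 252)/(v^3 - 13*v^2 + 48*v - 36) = (v + 7)/(v - 1)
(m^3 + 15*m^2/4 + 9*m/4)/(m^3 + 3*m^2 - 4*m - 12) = m*(4*m + 3)/(4*(m^2 - 4))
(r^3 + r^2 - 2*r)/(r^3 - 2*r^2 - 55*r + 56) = r*(r + 2)/(r^2 - r - 56)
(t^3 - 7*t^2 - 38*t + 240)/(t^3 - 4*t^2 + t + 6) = (t^3 - 7*t^2 - 38*t + 240)/(t^3 - 4*t^2 + t + 6)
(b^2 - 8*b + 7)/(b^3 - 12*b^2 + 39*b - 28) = 1/(b - 4)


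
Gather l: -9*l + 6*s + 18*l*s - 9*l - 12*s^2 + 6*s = l*(18*s - 18) - 12*s^2 + 12*s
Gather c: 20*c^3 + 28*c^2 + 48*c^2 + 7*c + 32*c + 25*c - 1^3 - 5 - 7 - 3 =20*c^3 + 76*c^2 + 64*c - 16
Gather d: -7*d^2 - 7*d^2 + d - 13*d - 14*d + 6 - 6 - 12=-14*d^2 - 26*d - 12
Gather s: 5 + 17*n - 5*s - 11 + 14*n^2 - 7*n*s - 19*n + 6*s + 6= 14*n^2 - 2*n + s*(1 - 7*n)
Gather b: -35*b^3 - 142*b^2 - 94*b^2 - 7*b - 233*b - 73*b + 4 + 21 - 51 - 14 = -35*b^3 - 236*b^2 - 313*b - 40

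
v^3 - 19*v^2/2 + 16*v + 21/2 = (v - 7)*(v - 3)*(v + 1/2)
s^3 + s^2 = s^2*(s + 1)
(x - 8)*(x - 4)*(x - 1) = x^3 - 13*x^2 + 44*x - 32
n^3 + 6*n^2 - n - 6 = (n - 1)*(n + 1)*(n + 6)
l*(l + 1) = l^2 + l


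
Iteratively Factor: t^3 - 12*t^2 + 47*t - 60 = (t - 3)*(t^2 - 9*t + 20) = (t - 4)*(t - 3)*(t - 5)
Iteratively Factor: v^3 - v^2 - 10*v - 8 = (v - 4)*(v^2 + 3*v + 2) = (v - 4)*(v + 1)*(v + 2)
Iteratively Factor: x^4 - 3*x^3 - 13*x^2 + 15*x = (x - 1)*(x^3 - 2*x^2 - 15*x) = (x - 5)*(x - 1)*(x^2 + 3*x) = (x - 5)*(x - 1)*(x + 3)*(x)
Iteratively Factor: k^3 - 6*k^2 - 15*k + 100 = (k - 5)*(k^2 - k - 20) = (k - 5)*(k + 4)*(k - 5)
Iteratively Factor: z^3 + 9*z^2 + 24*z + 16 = (z + 4)*(z^2 + 5*z + 4) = (z + 4)^2*(z + 1)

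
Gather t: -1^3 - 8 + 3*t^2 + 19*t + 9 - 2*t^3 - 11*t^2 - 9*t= -2*t^3 - 8*t^2 + 10*t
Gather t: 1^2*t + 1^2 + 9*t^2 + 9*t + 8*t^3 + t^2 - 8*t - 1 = 8*t^3 + 10*t^2 + 2*t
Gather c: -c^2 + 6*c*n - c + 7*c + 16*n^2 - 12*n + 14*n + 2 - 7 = -c^2 + c*(6*n + 6) + 16*n^2 + 2*n - 5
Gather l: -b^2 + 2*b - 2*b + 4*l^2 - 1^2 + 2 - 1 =-b^2 + 4*l^2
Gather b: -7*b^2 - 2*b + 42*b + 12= -7*b^2 + 40*b + 12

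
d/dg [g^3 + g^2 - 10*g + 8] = 3*g^2 + 2*g - 10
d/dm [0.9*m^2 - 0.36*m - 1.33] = 1.8*m - 0.36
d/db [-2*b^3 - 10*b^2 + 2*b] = -6*b^2 - 20*b + 2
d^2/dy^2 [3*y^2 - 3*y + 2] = 6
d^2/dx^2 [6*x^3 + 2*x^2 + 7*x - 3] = 36*x + 4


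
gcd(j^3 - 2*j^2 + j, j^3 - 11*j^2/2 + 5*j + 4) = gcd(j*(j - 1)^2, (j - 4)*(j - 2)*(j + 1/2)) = 1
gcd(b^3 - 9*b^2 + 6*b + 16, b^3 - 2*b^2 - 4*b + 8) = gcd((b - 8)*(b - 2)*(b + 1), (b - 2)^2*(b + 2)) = b - 2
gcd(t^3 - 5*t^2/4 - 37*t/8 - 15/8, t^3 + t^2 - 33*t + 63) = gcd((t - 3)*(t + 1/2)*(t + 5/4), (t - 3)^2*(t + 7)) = t - 3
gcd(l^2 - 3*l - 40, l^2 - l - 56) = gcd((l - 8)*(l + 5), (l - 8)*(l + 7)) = l - 8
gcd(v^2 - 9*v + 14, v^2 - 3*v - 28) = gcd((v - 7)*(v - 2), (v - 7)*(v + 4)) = v - 7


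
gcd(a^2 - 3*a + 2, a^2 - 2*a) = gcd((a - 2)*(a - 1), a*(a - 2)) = a - 2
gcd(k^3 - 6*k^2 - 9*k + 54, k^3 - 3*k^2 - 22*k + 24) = k - 6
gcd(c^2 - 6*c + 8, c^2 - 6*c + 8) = c^2 - 6*c + 8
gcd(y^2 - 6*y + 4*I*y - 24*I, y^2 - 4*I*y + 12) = 1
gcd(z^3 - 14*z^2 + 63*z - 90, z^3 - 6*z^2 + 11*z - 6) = z - 3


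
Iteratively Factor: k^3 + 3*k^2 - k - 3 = (k + 1)*(k^2 + 2*k - 3) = (k + 1)*(k + 3)*(k - 1)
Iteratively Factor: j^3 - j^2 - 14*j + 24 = (j - 2)*(j^2 + j - 12) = (j - 2)*(j + 4)*(j - 3)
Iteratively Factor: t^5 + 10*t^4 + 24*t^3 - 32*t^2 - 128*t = (t - 2)*(t^4 + 12*t^3 + 48*t^2 + 64*t) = (t - 2)*(t + 4)*(t^3 + 8*t^2 + 16*t) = (t - 2)*(t + 4)^2*(t^2 + 4*t) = (t - 2)*(t + 4)^3*(t)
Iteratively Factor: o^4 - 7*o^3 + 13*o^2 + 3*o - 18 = (o - 2)*(o^3 - 5*o^2 + 3*o + 9) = (o - 3)*(o - 2)*(o^2 - 2*o - 3) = (o - 3)*(o - 2)*(o + 1)*(o - 3)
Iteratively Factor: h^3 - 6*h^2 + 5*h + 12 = (h + 1)*(h^2 - 7*h + 12) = (h - 3)*(h + 1)*(h - 4)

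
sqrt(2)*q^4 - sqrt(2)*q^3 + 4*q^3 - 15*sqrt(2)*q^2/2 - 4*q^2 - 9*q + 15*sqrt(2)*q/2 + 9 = (q - 1)*(q - 3*sqrt(2)/2)*(q + 3*sqrt(2))*(sqrt(2)*q + 1)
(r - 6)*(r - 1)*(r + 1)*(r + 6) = r^4 - 37*r^2 + 36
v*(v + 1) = v^2 + v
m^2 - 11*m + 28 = (m - 7)*(m - 4)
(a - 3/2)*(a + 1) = a^2 - a/2 - 3/2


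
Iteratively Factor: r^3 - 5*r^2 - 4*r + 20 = (r - 2)*(r^2 - 3*r - 10) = (r - 5)*(r - 2)*(r + 2)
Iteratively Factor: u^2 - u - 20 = (u - 5)*(u + 4)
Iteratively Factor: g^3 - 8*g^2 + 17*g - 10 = (g - 2)*(g^2 - 6*g + 5) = (g - 2)*(g - 1)*(g - 5)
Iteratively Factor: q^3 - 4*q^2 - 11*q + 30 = (q + 3)*(q^2 - 7*q + 10) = (q - 5)*(q + 3)*(q - 2)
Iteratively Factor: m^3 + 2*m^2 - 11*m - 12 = (m + 4)*(m^2 - 2*m - 3) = (m - 3)*(m + 4)*(m + 1)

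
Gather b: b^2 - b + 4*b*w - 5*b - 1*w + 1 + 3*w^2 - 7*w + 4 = b^2 + b*(4*w - 6) + 3*w^2 - 8*w + 5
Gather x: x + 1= x + 1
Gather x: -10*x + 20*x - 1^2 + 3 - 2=10*x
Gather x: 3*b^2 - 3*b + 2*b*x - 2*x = 3*b^2 - 3*b + x*(2*b - 2)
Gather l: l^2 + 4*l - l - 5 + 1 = l^2 + 3*l - 4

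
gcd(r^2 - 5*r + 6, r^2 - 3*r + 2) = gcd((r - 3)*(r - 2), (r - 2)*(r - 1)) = r - 2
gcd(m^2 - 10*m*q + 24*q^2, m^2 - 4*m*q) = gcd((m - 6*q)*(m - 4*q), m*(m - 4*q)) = -m + 4*q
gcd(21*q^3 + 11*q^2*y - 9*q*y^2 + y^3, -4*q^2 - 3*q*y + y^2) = q + y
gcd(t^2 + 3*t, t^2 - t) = t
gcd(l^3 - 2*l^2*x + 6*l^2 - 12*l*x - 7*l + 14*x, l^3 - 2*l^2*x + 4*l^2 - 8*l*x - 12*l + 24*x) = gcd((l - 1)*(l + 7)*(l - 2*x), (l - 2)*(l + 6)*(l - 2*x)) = -l + 2*x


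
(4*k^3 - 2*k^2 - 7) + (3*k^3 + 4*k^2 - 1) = 7*k^3 + 2*k^2 - 8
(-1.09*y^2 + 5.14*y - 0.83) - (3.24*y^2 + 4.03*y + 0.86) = -4.33*y^2 + 1.11*y - 1.69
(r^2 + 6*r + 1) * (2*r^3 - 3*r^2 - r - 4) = 2*r^5 + 9*r^4 - 17*r^3 - 13*r^2 - 25*r - 4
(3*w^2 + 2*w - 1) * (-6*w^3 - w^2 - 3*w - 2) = -18*w^5 - 15*w^4 - 5*w^3 - 11*w^2 - w + 2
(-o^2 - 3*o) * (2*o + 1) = -2*o^3 - 7*o^2 - 3*o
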